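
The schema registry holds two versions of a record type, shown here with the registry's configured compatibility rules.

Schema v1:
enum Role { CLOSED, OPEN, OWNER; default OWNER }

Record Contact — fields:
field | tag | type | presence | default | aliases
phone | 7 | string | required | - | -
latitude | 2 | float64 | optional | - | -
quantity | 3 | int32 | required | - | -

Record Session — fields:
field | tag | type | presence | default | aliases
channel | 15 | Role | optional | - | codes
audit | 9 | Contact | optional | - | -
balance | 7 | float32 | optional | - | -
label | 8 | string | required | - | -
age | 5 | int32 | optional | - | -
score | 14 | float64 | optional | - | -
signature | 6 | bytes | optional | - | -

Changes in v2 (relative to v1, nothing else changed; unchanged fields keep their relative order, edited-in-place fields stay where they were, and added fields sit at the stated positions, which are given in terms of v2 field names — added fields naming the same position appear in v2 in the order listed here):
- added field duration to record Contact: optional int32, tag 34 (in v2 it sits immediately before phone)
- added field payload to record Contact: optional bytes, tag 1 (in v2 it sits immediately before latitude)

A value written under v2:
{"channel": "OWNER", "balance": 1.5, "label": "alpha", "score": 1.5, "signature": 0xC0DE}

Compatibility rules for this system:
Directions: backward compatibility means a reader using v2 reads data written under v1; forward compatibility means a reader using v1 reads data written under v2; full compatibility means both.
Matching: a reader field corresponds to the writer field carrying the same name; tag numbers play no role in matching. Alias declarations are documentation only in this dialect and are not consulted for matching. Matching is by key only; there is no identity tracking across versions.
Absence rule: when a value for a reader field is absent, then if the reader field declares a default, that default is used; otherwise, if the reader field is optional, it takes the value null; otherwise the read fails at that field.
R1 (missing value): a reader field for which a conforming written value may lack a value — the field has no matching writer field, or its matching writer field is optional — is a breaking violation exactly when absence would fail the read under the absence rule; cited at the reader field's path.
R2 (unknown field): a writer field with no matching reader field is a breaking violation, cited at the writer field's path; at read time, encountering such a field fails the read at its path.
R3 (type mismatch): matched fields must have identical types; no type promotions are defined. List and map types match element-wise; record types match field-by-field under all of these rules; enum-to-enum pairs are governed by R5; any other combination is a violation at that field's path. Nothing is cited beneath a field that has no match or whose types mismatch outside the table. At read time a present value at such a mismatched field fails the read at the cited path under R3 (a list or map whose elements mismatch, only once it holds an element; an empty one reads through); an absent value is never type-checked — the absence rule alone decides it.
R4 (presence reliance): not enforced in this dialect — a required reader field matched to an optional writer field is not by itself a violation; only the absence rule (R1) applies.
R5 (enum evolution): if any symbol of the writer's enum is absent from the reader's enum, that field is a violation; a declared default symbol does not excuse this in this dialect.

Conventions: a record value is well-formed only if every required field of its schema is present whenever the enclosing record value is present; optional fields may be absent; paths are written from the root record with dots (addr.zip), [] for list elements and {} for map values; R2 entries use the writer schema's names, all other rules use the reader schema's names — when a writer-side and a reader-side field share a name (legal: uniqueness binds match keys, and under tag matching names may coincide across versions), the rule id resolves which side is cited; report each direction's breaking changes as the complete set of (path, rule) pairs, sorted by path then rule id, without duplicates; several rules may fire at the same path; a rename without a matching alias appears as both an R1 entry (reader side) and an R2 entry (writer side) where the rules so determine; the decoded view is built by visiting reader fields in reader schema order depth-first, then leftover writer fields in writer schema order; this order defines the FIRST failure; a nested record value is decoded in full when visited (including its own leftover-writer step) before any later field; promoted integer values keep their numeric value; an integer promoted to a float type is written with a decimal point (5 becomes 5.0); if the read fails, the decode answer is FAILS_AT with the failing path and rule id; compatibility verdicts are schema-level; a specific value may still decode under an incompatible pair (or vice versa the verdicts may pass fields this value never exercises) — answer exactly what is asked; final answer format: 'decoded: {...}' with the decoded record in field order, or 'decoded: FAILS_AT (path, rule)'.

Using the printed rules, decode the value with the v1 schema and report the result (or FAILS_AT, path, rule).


decoded: {"channel": "OWNER", "audit": null, "balance": 1.5, "label": "alpha", "age": null, "score": 1.5, "signature": 0xC0DE}

each type pair in Session: writer, then reader
decode (reader v1):
  channel := "OWNER"
  audit := null (missing; optional => null)
  balance := 1.5
  label := "alpha"
  age := null (missing; optional => null)
  score := 1.5
  signature := 0xC0DE
  => decoded: {"channel": "OWNER", "audit": null, "balance": 1.5, "label": "alpha", "age": null, "score": 1.5, "signature": 0xC0DE}
remaining Session differences; none change what is asked:
  added field duration to record Contact: optional int32, tag 34 (in v2 it sits immediately before phone) -> affects the rule determinations only; this particular Session value decodes identically
  added field payload to record Contact: optional bytes, tag 1 (in v2 it sits immediately before latitude) -> affects the rule determinations only; this particular Session value decodes identically


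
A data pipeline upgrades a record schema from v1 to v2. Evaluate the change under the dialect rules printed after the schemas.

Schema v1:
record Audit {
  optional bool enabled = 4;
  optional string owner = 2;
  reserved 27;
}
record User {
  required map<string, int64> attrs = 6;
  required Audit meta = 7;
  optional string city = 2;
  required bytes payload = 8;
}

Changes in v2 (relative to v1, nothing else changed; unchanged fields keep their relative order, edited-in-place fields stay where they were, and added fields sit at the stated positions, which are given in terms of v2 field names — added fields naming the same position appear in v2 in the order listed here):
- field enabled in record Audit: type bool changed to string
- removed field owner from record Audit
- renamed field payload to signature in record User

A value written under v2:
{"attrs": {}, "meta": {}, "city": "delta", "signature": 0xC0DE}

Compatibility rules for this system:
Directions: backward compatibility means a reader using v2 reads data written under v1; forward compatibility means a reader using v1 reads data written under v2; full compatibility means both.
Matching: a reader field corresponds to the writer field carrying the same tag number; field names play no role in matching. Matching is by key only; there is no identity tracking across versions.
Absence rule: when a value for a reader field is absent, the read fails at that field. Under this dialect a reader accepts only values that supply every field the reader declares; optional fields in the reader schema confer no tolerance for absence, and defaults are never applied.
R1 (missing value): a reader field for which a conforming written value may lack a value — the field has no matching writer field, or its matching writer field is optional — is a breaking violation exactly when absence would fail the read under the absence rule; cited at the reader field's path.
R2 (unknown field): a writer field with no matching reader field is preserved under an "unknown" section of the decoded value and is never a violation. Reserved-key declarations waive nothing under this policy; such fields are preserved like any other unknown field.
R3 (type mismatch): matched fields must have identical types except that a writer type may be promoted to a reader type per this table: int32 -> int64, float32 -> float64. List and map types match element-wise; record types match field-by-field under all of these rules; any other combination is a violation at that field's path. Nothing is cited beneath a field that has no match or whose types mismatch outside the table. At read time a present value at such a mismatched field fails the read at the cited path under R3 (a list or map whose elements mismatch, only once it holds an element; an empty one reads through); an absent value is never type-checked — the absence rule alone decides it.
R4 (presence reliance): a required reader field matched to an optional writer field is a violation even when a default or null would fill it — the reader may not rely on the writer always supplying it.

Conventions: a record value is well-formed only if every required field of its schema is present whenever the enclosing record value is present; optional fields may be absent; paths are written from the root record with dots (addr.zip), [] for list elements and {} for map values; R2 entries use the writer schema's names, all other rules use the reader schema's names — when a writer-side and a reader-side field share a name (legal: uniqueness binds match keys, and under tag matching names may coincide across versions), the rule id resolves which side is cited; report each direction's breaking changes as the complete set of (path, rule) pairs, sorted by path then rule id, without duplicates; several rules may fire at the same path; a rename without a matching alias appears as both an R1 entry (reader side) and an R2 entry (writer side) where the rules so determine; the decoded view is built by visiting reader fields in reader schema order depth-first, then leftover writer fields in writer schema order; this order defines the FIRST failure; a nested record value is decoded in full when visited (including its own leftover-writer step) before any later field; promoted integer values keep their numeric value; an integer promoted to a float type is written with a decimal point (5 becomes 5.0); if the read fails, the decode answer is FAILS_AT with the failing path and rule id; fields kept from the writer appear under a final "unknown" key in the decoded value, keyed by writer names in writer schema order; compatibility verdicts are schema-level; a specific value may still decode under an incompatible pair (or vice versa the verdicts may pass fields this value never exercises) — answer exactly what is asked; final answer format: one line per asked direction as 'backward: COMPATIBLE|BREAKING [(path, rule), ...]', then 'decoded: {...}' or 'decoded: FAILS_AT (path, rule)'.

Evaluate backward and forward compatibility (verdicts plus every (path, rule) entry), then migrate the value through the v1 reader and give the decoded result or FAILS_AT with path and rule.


backward: BREAKING [(city, R1), (meta.enabled, R1), (meta.enabled, R3)]; forward: BREAKING [(city, R1), (meta.enabled, R1), (meta.enabled, R3), (meta.owner, R1)]; decoded: FAILS_AT (meta.enabled, R1)

each type pair in User: writer, then reader
backward on User — v2 reading data written by v1:
  attrs: paired with writer attrs (map<string, int64> -> map<string, int64>; writer required)
  meta: paired with writer meta (Audit -> Audit; writer required)
  city: paired with writer city (string -> string; writer optional)
  signature: paired with writer payload (bytes -> bytes; writer required)
  meta.enabled: paired with writer meta.enabled (bool -> string; writer optional)
  meta.owner (writer side), unknown to reader
  rule R1 violated at city
  rule R1 violated at meta.enabled
  rule R3 violated at meta.enabled
  => 3 violation(s): backward is BREAKING for User
forward on User — v1 reading data written by v2:
  attrs: paired with writer attrs (map<string, int64> -> map<string, int64>; writer required)
  meta: paired with writer meta (Audit -> Audit; writer required)
  city: paired with writer city (string -> string; writer optional)
  payload: paired with writer signature (bytes -> bytes; writer required)
  meta.enabled: paired with writer meta.enabled (string -> bool; writer optional)
  meta.owner: no writer match
  rule R1 violated at city
  rule R1 violated at meta.enabled
  rule R3 violated at meta.enabled
  rule R1 violated at meta.owner
  => 4 violation(s): forward is BREAKING for User
decode (reader v1):
  attrs := {}
  read fails at meta.enabled under R1 (no fill)
  => FAILS_AT (meta.enabled, R1)


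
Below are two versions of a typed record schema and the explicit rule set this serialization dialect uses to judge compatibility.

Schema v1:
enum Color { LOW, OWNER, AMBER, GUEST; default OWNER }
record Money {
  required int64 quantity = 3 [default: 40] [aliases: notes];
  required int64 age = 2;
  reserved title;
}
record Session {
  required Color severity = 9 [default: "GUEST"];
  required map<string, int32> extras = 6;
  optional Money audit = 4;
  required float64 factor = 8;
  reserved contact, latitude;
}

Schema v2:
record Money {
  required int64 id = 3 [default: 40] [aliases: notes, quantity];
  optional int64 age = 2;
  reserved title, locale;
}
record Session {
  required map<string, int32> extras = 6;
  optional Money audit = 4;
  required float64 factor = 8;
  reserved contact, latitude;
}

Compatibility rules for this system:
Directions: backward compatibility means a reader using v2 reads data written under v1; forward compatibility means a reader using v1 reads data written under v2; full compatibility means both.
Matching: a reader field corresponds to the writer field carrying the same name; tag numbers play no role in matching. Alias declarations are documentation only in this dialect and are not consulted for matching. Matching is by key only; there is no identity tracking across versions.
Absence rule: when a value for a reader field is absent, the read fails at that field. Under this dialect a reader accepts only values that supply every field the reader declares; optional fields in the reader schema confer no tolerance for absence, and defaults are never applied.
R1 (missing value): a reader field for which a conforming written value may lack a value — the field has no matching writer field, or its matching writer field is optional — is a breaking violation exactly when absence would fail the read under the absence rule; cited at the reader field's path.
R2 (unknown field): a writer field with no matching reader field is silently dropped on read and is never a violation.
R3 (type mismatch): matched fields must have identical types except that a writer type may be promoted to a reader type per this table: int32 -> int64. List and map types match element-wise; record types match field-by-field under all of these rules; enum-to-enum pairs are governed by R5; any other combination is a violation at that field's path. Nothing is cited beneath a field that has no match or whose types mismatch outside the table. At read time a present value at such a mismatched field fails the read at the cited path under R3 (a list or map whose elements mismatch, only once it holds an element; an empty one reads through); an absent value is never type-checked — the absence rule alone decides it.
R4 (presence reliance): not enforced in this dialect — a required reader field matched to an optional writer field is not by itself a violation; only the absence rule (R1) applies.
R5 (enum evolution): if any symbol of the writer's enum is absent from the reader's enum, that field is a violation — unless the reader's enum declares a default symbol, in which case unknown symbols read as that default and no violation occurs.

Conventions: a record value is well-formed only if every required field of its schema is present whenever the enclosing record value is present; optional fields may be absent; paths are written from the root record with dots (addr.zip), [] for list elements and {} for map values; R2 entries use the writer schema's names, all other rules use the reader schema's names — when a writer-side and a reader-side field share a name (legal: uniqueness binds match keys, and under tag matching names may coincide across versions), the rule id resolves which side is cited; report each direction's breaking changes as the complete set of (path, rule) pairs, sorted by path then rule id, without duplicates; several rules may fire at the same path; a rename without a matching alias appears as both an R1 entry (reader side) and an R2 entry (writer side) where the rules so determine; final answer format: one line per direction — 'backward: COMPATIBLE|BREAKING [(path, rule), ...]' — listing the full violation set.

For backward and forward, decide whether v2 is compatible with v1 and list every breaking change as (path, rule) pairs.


backward: BREAKING [(audit, R1), (audit.id, R1)]; forward: BREAKING [(audit, R1), (audit.age, R1), (audit.quantity, R1), (severity, R1)]

arrows below run writer -> reader for Session
backward analysis of Session with v2 as reader and v1 as writer:
  extras: paired with writer extras (map<string, int32> -> map<string, int32>; writer required)
  audit: paired with writer audit (Money -> Money; writer optional)
  factor: paired with writer factor (float64 -> float64; writer required)
  leftover writer field: severity
  audit.id: no writer-side match
  audit.age: paired with writer audit.age (int64 -> int64; writer required)
  leftover writer field: audit.quantity
  violation R1 at audit
  violation R1 at audit.id
  => backward verdict for Session: BREAKING, 2 violation(s)
forward analysis of Session with v1 as reader and v2 as writer:
  severity: no writer-side match
  extras: paired with writer extras (map<string, int32> -> map<string, int32>; writer required)
  audit: paired with writer audit (Money -> Money; writer optional)
  factor: paired with writer factor (float64 -> float64; writer required)
  audit.quantity: no writer-side match
  audit.age: paired with writer audit.age (int64 -> int64; writer optional)
  leftover writer field: audit.id
  violation R1 at audit
  violation R1 at audit.age
  violation R1 at audit.quantity
  violation R1 at severity
  => forward verdict for Session: BREAKING, 4 violation(s)


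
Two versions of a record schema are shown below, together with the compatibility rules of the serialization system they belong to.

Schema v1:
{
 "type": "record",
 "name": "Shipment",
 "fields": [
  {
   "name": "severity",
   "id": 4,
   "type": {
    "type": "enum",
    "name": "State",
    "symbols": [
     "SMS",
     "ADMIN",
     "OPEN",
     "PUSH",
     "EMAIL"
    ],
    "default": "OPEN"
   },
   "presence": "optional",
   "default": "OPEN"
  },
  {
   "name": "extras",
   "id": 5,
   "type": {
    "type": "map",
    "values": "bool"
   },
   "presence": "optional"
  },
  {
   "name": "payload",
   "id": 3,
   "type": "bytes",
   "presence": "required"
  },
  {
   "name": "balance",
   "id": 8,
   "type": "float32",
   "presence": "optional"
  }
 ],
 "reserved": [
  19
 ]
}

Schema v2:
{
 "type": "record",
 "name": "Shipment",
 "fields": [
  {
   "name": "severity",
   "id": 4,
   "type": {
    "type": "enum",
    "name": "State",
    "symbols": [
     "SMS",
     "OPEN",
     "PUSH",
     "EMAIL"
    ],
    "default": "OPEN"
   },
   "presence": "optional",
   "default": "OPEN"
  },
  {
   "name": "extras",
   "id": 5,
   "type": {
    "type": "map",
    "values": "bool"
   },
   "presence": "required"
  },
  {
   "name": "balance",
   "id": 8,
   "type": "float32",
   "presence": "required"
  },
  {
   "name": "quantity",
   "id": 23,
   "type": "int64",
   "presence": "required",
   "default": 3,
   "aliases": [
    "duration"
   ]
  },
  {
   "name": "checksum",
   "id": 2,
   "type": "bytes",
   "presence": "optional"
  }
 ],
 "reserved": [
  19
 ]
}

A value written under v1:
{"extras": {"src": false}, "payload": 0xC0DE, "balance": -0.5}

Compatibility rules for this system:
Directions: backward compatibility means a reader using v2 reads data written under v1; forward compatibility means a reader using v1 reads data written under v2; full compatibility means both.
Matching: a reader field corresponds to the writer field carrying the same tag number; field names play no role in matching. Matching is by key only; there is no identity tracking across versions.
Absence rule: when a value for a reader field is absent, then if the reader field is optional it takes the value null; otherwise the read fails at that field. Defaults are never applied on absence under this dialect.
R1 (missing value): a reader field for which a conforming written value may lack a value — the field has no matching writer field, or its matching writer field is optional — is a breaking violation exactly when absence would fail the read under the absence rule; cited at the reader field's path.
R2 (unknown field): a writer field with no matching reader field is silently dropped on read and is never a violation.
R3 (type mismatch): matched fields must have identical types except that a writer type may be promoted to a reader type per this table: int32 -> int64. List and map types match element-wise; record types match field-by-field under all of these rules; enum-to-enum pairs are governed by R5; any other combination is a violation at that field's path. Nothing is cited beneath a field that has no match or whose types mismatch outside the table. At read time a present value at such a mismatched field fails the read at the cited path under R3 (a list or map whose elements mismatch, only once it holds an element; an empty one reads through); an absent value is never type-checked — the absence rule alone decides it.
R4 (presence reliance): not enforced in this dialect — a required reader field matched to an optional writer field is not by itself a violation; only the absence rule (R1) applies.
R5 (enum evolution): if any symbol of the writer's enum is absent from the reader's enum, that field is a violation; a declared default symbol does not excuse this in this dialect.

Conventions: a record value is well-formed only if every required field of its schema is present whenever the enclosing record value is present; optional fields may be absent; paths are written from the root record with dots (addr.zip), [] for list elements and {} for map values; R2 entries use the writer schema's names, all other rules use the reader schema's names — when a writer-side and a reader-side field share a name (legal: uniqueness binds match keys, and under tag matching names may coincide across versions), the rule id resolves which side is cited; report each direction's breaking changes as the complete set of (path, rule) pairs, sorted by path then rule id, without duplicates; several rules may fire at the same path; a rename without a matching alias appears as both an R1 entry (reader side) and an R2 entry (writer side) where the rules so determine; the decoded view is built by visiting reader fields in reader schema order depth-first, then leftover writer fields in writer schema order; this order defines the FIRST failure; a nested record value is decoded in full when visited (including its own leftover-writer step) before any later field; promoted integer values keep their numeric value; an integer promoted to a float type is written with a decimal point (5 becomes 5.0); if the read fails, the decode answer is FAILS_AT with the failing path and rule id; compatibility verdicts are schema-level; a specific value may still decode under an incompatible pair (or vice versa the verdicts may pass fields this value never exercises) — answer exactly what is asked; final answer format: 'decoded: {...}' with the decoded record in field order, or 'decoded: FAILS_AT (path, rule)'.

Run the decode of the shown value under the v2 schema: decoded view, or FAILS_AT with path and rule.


each type pair in Shipment: writer, then reader
decoding the Shipment value with the v2 reader:
  severity := null (not supplied -> null)
  extras := {"src": false}
  balance := -0.5
  read fails at quantity under R1 (no fill)
  => FAILS_AT (quantity, R1)
checking off the Shipment differences that do not matter here:
  removed field payload from record Shipment -> shifts the Shipment verdicts, not this decode
  added field checksum to record Shipment: optional bytes, tag 2 (in v2 it sits last) -> triggers nothing under the printed rules; the Shipment answer is the same either way
  enum State (field severity in record Shipment): symbol ADMIN removed -> shifts the Shipment verdicts, not this decode
  field extras in record Shipment: optional changed to required -> shifts the Shipment verdicts, not this decode
  field balance in record Shipment: optional changed to required -> shifts the Shipment verdicts, not this decode

decoded: FAILS_AT (quantity, R1)


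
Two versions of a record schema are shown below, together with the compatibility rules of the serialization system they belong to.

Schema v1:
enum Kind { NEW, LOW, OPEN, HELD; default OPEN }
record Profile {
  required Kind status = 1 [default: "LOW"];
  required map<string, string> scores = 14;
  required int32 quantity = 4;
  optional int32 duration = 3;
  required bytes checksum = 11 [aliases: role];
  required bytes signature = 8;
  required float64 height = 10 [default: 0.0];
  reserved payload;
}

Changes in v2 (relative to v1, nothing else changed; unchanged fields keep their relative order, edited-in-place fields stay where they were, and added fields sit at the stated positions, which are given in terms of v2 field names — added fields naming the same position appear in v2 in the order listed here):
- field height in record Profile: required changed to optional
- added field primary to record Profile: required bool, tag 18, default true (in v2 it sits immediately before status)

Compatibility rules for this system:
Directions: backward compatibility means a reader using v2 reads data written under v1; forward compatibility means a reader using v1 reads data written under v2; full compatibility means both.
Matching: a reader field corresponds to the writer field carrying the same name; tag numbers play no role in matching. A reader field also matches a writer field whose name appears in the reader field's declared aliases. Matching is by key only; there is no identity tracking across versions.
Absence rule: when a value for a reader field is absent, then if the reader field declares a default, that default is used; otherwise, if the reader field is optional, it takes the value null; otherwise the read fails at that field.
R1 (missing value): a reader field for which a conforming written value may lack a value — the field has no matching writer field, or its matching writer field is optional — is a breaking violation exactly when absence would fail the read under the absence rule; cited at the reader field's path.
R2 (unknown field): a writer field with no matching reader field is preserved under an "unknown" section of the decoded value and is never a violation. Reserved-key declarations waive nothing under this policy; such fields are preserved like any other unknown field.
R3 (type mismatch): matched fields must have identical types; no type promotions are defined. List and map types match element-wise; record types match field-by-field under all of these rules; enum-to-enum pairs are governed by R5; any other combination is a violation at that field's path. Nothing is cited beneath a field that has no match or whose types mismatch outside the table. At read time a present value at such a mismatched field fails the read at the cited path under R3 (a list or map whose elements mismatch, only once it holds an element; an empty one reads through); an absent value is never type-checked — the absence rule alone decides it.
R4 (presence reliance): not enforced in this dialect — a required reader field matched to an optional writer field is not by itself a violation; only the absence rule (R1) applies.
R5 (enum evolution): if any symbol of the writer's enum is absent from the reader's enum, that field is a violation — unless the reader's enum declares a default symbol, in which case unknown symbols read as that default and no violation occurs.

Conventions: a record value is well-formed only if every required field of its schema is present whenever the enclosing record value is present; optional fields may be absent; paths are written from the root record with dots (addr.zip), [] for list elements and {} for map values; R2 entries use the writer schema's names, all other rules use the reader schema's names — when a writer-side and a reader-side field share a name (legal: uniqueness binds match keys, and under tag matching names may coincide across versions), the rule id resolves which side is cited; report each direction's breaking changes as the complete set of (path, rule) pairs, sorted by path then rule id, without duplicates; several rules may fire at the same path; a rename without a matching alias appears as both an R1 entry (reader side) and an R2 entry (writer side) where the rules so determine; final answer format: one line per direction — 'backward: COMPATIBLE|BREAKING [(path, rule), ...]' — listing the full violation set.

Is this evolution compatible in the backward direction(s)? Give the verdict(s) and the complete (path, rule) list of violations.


backward: COMPATIBLE []

arrows below run writer -> reader for Profile
backward analysis of Profile with v2 as reader and v1 as writer:
  primary has no writer counterpart
  status: Kind -> Kind, writer required; from status
  scores: map<string, string> -> map<string, string>, writer required; from scores
  quantity: int32 -> int32, writer required; from quantity
  duration: int32 -> int32, writer optional; from duration
  checksum: bytes -> bytes, writer required; from checksum
  signature: bytes -> bytes, writer required; from signature
  height: float64 -> float64, writer required; from height
  nothing fires on Profile: backward is COMPATIBLE
ruling out the remaining Profile differences:
  field height in record Profile: required changed to optional -> inert for the asked Profile verdict: nothing fires
  added field primary to record Profile: required bool, tag 18, default true (in v2 it sits immediately before status) -> inert for the asked Profile verdict: nothing fires


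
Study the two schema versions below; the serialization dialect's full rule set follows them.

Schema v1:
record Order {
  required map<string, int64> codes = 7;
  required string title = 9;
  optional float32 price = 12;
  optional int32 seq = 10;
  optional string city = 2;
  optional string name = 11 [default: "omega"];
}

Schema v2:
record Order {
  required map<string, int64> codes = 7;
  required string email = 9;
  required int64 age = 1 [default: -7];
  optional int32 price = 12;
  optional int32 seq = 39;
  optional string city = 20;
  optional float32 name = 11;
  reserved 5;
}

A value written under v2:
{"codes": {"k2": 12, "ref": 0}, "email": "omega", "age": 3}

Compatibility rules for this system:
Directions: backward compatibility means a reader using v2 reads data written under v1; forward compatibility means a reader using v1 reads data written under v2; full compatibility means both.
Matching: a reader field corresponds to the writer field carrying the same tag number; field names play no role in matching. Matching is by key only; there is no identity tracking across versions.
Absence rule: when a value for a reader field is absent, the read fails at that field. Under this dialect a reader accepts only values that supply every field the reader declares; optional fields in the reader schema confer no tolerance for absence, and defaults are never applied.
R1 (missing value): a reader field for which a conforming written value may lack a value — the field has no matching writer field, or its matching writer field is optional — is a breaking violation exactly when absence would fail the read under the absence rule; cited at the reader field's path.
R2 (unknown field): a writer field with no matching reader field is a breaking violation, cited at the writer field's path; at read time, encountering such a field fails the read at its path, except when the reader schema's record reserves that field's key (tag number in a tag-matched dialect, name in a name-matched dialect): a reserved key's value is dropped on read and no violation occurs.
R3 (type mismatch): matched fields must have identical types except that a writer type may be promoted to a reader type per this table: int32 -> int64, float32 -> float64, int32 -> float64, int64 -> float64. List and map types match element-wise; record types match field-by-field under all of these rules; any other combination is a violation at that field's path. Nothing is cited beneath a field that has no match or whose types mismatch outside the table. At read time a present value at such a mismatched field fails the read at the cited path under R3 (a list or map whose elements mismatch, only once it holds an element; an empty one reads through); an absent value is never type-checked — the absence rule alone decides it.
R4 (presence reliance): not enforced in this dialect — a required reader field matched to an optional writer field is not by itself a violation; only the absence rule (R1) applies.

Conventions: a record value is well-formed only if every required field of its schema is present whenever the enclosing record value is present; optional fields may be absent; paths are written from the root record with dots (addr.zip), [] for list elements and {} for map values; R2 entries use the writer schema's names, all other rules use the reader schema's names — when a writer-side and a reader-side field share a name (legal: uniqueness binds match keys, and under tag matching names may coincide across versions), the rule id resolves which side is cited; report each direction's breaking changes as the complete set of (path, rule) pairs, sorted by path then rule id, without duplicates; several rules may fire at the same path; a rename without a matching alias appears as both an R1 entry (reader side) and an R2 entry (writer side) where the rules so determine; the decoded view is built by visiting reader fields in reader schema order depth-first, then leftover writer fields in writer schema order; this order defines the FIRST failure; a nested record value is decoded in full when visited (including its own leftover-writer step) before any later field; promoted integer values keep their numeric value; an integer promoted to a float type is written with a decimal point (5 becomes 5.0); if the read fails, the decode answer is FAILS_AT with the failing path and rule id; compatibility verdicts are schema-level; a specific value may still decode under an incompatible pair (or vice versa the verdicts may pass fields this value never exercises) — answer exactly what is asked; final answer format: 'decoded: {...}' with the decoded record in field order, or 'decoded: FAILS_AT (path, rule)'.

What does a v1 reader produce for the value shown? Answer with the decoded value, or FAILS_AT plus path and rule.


decoded: FAILS_AT (price, R1)

arrows below run writer -> reader for Order
migrating the Order value to v1:
  codes := {"k2": 12, "ref": 0}
  title := "omega" (from writer email)
  read fails at price under R1 (no fill)
  => FAILS_AT (price, R1)
the other Order changes do not affect what is asked:
  added field age to record Order: required int64, tag 1, default -7 (in v2 it sits immediately before price) -> changes Order's schema-level verdicts only — the decode of this value is the same
  renamed field title to email in record Order -> fires no rule on Order under this dialect and leaves the result unchanged
  field name in record Order: type string changed to float32 (its default is dropped) -> changes Order's schema-level verdicts only — the decode of this value is the same
  field seq in record Order: tag 10 changed to 39 -> changes Order's schema-level verdicts only — the decode of this value is the same
  field city in record Order: tag 2 changed to 20 -> changes Order's schema-level verdicts only — the decode of this value is the same


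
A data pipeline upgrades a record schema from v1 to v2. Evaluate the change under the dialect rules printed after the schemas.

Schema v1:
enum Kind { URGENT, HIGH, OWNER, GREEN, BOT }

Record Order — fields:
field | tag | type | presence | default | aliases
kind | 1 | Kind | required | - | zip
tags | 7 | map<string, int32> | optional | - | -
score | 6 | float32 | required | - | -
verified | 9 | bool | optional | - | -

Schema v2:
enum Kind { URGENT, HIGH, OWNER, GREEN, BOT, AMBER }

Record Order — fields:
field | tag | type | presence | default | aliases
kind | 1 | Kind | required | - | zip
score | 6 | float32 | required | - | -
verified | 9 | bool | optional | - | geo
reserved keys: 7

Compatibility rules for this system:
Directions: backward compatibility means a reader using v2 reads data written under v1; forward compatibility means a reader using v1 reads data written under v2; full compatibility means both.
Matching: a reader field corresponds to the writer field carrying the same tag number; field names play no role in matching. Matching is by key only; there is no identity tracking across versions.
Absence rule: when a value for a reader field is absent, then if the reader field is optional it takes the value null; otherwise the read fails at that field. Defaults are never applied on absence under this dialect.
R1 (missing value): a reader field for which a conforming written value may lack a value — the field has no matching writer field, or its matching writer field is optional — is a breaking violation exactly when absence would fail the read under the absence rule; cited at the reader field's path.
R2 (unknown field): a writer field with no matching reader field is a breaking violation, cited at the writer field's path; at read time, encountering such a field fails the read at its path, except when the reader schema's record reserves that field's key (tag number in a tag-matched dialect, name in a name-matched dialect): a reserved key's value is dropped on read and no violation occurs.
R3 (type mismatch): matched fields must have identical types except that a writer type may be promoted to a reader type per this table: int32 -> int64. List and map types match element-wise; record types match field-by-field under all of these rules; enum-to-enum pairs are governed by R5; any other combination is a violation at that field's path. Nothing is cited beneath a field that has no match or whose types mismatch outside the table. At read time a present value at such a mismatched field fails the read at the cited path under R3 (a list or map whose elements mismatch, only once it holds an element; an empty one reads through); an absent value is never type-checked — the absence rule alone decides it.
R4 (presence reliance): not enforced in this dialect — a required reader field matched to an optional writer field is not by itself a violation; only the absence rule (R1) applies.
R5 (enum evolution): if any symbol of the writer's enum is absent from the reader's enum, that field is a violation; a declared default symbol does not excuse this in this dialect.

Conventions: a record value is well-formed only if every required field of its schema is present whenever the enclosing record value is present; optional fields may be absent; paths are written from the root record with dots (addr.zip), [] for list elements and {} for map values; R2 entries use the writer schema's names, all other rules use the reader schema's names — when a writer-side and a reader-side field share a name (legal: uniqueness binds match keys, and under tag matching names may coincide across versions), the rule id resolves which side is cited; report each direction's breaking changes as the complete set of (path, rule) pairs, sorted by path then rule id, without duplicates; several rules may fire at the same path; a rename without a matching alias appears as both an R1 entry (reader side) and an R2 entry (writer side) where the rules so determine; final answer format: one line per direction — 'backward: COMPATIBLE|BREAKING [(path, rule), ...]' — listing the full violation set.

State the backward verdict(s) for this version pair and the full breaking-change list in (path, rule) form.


each type pair in Order: writer, then reader
backward on Order — v2 reading data written by v1:
  writer required, Kind -> Kind: reader kind maps from writer kind
  writer required, float32 -> float32: reader score maps from writer score
  writer optional, bool -> bool: reader verified maps from writer verified
  tags (writer side), unknown to reader
  => backward: COMPATIBLE
remaining Order differences; none change what is asked:
  removed field tags from record Order (its key 7 joins the reserved list) -> inert for the asked Order verdict: nothing fires
  enum Kind (field kind in record Order): symbol AMBER added -> fires only in the forward direction of Order, which is not asked here

backward: COMPATIBLE []
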